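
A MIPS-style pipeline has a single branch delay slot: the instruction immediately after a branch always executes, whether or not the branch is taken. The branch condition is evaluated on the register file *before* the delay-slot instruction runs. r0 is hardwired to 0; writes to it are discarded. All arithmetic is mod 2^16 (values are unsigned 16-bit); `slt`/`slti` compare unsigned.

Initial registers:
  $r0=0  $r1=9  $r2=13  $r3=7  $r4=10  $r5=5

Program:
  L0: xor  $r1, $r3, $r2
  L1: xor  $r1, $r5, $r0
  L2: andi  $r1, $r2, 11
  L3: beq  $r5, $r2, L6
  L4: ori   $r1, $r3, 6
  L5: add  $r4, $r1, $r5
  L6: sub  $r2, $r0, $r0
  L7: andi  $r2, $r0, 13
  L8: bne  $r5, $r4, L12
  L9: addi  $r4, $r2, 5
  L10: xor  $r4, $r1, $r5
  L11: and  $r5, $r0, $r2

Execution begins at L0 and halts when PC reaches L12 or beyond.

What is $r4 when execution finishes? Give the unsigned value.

PC=0  xor  $r1, $r3, $r2     | $r0=0 $r1=10 $r2=13 $r3=7 $r4=10 $r5=5
PC=1  xor  $r1, $r5, $r0     | $r0=0 $r1=5 $r2=13 $r3=7 $r4=10 $r5=5
PC=2  andi  $r1, $r2, 11     | $r0=0 $r1=9 $r2=13 $r3=7 $r4=10 $r5=5
PC=3  beq  $r5, $r2, L6      | $r0=0 $r1=9 $r2=13 $r3=7 $r4=10 $r5=5  [not taken]
PC=4  ori   $r1, $r3, 6      | $r0=0 $r1=7 $r2=13 $r3=7 $r4=10 $r5=5
PC=5  add  $r4, $r1, $r5     | $r0=0 $r1=7 $r2=13 $r3=7 $r4=12 $r5=5
PC=6  sub  $r2, $r0, $r0     | $r0=0 $r1=7 $r2=0 $r3=7 $r4=12 $r5=5
PC=7  andi  $r2, $r0, 13     | $r0=0 $r1=7 $r2=0 $r3=7 $r4=12 $r5=5
PC=8  bne  $r5, $r4, L12     | $r0=0 $r1=7 $r2=0 $r3=7 $r4=12 $r5=5  [TAKEN]
PC=9  addi  $r4, $r2, 5      | $r0=0 $r1=7 $r2=0 $r3=7 $r4=5 $r5=5

5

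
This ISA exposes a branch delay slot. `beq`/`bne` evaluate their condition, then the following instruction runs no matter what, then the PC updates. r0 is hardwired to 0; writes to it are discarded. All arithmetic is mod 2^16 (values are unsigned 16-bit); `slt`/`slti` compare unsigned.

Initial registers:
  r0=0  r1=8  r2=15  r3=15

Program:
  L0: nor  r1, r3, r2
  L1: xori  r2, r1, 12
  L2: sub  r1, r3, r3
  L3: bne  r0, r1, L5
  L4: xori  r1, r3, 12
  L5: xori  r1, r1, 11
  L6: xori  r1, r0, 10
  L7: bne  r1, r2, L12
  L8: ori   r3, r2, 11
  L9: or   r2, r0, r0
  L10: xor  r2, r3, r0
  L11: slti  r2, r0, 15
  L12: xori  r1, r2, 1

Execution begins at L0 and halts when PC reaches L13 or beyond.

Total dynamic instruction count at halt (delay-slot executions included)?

10

PC=0  nor  r1, r3, r2        | r0=0 r1=65520 r2=15 r3=15
PC=1  xori  r2, r1, 12       | r0=0 r1=65520 r2=65532 r3=15
PC=2  sub  r1, r3, r3        | r0=0 r1=0 r2=65532 r3=15
PC=3  bne  r0, r1, L5        | r0=0 r1=0 r2=65532 r3=15  [not taken]
PC=4  xori  r1, r3, 12       | r0=0 r1=3 r2=65532 r3=15
PC=5  xori  r1, r1, 11       | r0=0 r1=8 r2=65532 r3=15
PC=6  xori  r1, r0, 10       | r0=0 r1=10 r2=65532 r3=15
PC=7  bne  r1, r2, L12       | r0=0 r1=10 r2=65532 r3=15  [TAKEN]
PC=8  ori   r3, r2, 11       | r0=0 r1=10 r2=65532 r3=65535
PC=12 xori  r1, r2, 1        | r0=0 r1=65533 r2=65532 r3=65535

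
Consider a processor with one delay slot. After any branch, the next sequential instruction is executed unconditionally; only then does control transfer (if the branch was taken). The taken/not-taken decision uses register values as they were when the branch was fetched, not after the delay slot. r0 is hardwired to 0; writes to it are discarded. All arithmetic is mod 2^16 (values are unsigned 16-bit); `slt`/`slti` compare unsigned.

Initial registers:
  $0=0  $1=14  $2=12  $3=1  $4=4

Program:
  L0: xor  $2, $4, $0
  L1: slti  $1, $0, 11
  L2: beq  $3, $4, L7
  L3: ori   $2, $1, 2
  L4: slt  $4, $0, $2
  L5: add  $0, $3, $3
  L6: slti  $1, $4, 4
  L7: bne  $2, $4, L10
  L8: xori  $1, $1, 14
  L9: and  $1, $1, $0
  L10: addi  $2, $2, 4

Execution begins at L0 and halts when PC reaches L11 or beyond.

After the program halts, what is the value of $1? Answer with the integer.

[0] xor  $2, $4, $0  →  {$0:0, $1:14, $2:4, $3:1, $4:4}
[1] slti  $1, $0, 11  →  {$0:0, $1:1, $2:4, $3:1, $4:4}
[2] beq  $3, $4, L7  →  {$0:0, $1:1, $2:4, $3:1, $4:4}  ⟨branch fallthrough⟩
[3] ori   $2, $1, 2  →  {$0:0, $1:1, $2:3, $3:1, $4:4}
[4] slt  $4, $0, $2  →  {$0:0, $1:1, $2:3, $3:1, $4:1}
[5] add  $0, $3, $3  →  {$0:0, $1:1, $2:3, $3:1, $4:1}
[6] slti  $1, $4, 4  →  {$0:0, $1:1, $2:3, $3:1, $4:1}
[7] bne  $2, $4, L10  →  {$0:0, $1:1, $2:3, $3:1, $4:1}  ⟨branch taken⟩
[8] xori  $1, $1, 14  →  {$0:0, $1:15, $2:3, $3:1, $4:1}
[10] addi  $2, $2, 4  →  {$0:0, $1:15, $2:7, $3:1, $4:1}

15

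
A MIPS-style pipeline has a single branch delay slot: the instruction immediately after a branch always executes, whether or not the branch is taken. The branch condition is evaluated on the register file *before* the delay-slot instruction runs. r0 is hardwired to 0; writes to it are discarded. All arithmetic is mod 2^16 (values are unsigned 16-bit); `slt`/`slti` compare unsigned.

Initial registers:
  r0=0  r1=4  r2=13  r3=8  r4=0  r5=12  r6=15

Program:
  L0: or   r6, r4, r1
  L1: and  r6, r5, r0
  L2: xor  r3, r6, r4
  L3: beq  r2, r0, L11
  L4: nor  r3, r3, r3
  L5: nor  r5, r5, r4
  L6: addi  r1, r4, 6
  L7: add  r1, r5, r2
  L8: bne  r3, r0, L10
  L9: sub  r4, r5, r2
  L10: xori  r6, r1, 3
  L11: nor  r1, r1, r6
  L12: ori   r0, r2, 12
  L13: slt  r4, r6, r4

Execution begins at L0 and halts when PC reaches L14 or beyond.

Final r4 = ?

1

  step pc=0: or   r6, r4, r1  regs=(0,4,13,8,0,12,4)
  step pc=1: and  r6, r5, r0  regs=(0,4,13,8,0,12,0)
  step pc=2: xor  r3, r6, r4  regs=(0,4,13,0,0,12,0)
  step pc=3: beq  r2, r0, L11  cond=F  regs=(0,4,13,0,0,12,0)
  step pc=4: nor  r3, r3, r3  regs=(0,4,13,65535,0,12,0)
  step pc=5: nor  r5, r5, r4  regs=(0,4,13,65535,0,65523,0)
  step pc=6: addi  r1, r4, 6  regs=(0,6,13,65535,0,65523,0)
  step pc=7: add  r1, r5, r2  regs=(0,0,13,65535,0,65523,0)
  step pc=8: bne  r3, r0, L10  cond=T  regs=(0,0,13,65535,0,65523,0)
  step pc=9: sub  r4, r5, r2  regs=(0,0,13,65535,65510,65523,0)
  step pc=10: xori  r6, r1, 3  regs=(0,0,13,65535,65510,65523,3)
  step pc=11: nor  r1, r1, r6  regs=(0,65532,13,65535,65510,65523,3)
  step pc=12: ori   r0, r2, 12  regs=(0,65532,13,65535,65510,65523,3)
  step pc=13: slt  r4, r6, r4  regs=(0,65532,13,65535,1,65523,3)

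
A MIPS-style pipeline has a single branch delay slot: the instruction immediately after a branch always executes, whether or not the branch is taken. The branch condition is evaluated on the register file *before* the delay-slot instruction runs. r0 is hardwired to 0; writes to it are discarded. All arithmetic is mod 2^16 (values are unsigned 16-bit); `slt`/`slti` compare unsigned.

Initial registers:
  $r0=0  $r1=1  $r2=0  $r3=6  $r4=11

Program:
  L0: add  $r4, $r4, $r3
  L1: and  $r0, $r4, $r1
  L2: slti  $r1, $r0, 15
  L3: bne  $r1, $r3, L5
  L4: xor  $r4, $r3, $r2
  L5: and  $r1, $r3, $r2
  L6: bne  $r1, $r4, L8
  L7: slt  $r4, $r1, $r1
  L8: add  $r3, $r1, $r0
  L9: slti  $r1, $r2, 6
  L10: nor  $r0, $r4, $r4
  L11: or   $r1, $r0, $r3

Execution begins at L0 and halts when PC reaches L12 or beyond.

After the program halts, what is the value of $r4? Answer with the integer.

0

#0 add  $r4, $r4, $r3 ; 0/1/0/6/17
#1 and  $r0, $r4, $r1 ; 0/1/0/6/17
#2 slti  $r1, $r0, 15 ; 0/1/0/6/17
#3 bne  $r1, $r3, L5 ; 0/1/0/6/17 ; →target
#4 xor  $r4, $r3, $r2 ; 0/1/0/6/6
#5 and  $r1, $r3, $r2 ; 0/0/0/6/6
#6 bne  $r1, $r4, L8 ; 0/0/0/6/6 ; →target
#7 slt  $r4, $r1, $r1 ; 0/0/0/6/0
#8 add  $r3, $r1, $r0 ; 0/0/0/0/0
#9 slti  $r1, $r2, 6 ; 0/1/0/0/0
#10 nor  $r0, $r4, $r4 ; 0/1/0/0/0
#11 or   $r1, $r0, $r3 ; 0/0/0/0/0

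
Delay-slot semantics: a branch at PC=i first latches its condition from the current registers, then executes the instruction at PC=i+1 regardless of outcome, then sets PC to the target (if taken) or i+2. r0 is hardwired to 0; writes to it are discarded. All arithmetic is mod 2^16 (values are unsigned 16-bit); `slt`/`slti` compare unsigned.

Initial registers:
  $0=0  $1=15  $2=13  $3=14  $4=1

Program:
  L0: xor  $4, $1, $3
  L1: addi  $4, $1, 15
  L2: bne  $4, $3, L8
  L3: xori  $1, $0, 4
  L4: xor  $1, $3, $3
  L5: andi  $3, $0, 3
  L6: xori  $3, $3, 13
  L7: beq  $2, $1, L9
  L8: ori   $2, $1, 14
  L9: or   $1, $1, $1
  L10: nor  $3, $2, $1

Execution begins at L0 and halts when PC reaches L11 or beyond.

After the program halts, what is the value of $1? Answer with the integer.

#0 xor  $4, $1, $3 ; 0/15/13/14/1
#1 addi  $4, $1, 15 ; 0/15/13/14/30
#2 bne  $4, $3, L8 ; 0/15/13/14/30 ; →target
#3 xori  $1, $0, 4 ; 0/4/13/14/30
#8 ori   $2, $1, 14 ; 0/4/14/14/30
#9 or   $1, $1, $1 ; 0/4/14/14/30
#10 nor  $3, $2, $1 ; 0/4/14/65521/30

4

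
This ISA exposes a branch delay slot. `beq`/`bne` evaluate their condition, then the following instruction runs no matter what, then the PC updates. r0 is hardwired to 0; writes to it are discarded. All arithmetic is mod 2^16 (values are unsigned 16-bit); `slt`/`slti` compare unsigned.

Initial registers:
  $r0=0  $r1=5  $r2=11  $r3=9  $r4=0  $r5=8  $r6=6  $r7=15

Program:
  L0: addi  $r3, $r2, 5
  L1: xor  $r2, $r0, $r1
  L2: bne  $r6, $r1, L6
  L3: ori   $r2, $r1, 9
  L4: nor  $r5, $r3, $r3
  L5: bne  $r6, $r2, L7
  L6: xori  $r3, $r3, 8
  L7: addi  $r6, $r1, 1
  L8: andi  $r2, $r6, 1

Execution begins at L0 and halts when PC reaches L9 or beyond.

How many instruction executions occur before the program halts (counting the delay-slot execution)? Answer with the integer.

7

#0 addi  $r3, $r2, 5 ; 0/5/11/16/0/8/6/15
#1 xor  $r2, $r0, $r1 ; 0/5/5/16/0/8/6/15
#2 bne  $r6, $r1, L6 ; 0/5/5/16/0/8/6/15 ; →target
#3 ori   $r2, $r1, 9 ; 0/5/13/16/0/8/6/15
#6 xori  $r3, $r3, 8 ; 0/5/13/24/0/8/6/15
#7 addi  $r6, $r1, 1 ; 0/5/13/24/0/8/6/15
#8 andi  $r2, $r6, 1 ; 0/5/0/24/0/8/6/15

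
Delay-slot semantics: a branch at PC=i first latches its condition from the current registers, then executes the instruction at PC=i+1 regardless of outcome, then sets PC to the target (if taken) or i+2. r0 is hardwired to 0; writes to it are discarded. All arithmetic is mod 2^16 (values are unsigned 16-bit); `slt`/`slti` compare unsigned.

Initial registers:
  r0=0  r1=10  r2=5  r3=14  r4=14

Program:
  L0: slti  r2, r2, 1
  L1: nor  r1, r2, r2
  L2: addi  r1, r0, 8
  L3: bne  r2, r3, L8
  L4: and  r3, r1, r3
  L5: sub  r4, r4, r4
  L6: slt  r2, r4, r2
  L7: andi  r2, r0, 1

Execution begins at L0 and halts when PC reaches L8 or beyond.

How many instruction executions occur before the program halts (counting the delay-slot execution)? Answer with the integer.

5

[0] slti  r2, r2, 1  →  {r0:0, r1:10, r2:0, r3:14, r4:14}
[1] nor  r1, r2, r2  →  {r0:0, r1:65535, r2:0, r3:14, r4:14}
[2] addi  r1, r0, 8  →  {r0:0, r1:8, r2:0, r3:14, r4:14}
[3] bne  r2, r3, L8  →  {r0:0, r1:8, r2:0, r3:14, r4:14}  ⟨branch taken⟩
[4] and  r3, r1, r3  →  {r0:0, r1:8, r2:0, r3:8, r4:14}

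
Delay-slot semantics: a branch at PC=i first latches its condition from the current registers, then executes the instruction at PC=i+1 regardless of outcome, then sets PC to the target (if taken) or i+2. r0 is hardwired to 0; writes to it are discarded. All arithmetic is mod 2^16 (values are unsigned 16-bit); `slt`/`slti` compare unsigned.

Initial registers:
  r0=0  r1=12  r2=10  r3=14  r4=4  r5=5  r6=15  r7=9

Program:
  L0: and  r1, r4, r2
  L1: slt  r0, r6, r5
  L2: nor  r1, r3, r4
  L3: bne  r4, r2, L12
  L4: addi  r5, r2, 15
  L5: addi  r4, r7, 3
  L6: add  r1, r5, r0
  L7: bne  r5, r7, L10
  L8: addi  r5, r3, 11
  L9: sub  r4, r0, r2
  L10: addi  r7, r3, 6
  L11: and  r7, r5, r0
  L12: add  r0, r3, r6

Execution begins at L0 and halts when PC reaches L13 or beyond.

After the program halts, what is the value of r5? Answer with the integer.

#0 and  r1, r4, r2 ; 0/0/10/14/4/5/15/9
#1 slt  r0, r6, r5 ; 0/0/10/14/4/5/15/9
#2 nor  r1, r3, r4 ; 0/65521/10/14/4/5/15/9
#3 bne  r4, r2, L12 ; 0/65521/10/14/4/5/15/9 ; →target
#4 addi  r5, r2, 15 ; 0/65521/10/14/4/25/15/9
#12 add  r0, r3, r6 ; 0/65521/10/14/4/25/15/9

25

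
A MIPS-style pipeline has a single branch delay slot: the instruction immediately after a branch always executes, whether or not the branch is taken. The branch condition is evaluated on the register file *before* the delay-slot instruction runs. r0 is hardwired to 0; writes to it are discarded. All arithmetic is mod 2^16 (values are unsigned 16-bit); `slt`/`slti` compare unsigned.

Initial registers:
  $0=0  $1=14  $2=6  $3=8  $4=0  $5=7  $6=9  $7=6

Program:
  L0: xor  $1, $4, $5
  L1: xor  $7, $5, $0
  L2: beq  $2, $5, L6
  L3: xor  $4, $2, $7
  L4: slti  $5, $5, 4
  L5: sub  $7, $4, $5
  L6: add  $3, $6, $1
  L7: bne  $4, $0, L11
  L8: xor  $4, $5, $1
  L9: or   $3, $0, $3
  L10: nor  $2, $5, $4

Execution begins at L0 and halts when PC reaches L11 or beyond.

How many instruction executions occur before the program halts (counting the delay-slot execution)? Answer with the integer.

#0 xor  $1, $4, $5 ; 0/7/6/8/0/7/9/6
#1 xor  $7, $5, $0 ; 0/7/6/8/0/7/9/7
#2 beq  $2, $5, L6 ; 0/7/6/8/0/7/9/7 ; →fallthru
#3 xor  $4, $2, $7 ; 0/7/6/8/1/7/9/7
#4 slti  $5, $5, 4 ; 0/7/6/8/1/0/9/7
#5 sub  $7, $4, $5 ; 0/7/6/8/1/0/9/1
#6 add  $3, $6, $1 ; 0/7/6/16/1/0/9/1
#7 bne  $4, $0, L11 ; 0/7/6/16/1/0/9/1 ; →target
#8 xor  $4, $5, $1 ; 0/7/6/16/7/0/9/1

9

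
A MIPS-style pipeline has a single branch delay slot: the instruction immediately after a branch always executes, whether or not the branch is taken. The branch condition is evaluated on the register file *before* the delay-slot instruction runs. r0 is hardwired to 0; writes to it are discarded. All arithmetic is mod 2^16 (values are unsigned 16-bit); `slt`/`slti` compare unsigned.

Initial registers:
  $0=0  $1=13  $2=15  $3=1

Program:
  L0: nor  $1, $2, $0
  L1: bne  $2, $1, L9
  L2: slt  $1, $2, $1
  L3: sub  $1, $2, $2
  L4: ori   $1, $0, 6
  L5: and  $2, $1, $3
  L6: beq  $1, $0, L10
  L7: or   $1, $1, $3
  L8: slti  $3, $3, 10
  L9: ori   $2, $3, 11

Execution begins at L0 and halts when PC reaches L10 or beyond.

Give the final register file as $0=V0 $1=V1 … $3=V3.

$0=0 $1=1 $2=11 $3=1

PC=0  nor  $1, $2, $0        | $0=0 $1=65520 $2=15 $3=1
PC=1  bne  $2, $1, L9        | $0=0 $1=65520 $2=15 $3=1  [TAKEN]
PC=2  slt  $1, $2, $1        | $0=0 $1=1 $2=15 $3=1
PC=9  ori   $2, $3, 11       | $0=0 $1=1 $2=11 $3=1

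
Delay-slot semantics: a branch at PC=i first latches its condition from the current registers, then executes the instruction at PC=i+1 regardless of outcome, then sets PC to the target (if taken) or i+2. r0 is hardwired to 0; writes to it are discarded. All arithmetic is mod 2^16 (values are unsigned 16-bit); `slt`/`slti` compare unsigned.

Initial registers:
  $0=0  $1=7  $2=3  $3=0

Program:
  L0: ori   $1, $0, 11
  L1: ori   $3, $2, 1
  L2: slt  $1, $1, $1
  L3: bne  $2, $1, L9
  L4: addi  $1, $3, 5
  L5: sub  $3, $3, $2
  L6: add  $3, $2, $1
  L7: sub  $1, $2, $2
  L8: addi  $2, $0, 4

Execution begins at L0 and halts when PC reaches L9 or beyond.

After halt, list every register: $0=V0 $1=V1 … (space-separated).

$0=0 $1=8 $2=3 $3=3

PC=0  ori   $1, $0, 11       | $0=0 $1=11 $2=3 $3=0
PC=1  ori   $3, $2, 1        | $0=0 $1=11 $2=3 $3=3
PC=2  slt  $1, $1, $1        | $0=0 $1=0 $2=3 $3=3
PC=3  bne  $2, $1, L9        | $0=0 $1=0 $2=3 $3=3  [TAKEN]
PC=4  addi  $1, $3, 5        | $0=0 $1=8 $2=3 $3=3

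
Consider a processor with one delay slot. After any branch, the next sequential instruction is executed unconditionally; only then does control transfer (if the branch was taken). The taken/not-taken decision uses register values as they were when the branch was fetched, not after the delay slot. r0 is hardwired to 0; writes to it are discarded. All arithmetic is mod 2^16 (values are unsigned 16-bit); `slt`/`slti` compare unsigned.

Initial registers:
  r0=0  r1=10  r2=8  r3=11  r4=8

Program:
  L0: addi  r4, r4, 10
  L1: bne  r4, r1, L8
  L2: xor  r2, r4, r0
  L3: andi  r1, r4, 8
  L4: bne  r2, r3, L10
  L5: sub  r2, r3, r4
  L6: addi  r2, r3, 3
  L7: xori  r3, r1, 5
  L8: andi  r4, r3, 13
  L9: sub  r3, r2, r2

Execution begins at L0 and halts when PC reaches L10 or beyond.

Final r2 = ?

18

#0 addi  r4, r4, 10 ; 0/10/8/11/18
#1 bne  r4, r1, L8 ; 0/10/8/11/18 ; →target
#2 xor  r2, r4, r0 ; 0/10/18/11/18
#8 andi  r4, r3, 13 ; 0/10/18/11/9
#9 sub  r3, r2, r2 ; 0/10/18/0/9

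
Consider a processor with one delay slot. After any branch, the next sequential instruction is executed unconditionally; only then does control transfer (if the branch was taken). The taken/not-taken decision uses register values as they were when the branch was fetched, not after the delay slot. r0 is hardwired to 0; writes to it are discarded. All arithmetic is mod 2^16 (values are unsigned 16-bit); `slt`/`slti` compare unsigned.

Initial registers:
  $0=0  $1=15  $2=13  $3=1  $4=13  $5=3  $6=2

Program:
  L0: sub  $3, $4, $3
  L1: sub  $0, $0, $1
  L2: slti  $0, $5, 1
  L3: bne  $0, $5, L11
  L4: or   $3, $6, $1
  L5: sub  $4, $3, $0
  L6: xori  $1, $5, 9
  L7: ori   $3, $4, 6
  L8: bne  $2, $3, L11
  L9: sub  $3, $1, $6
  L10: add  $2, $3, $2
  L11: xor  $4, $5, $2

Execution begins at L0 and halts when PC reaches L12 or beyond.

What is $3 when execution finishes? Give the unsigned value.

#0 sub  $3, $4, $3 ; 0/15/13/12/13/3/2
#1 sub  $0, $0, $1 ; 0/15/13/12/13/3/2
#2 slti  $0, $5, 1 ; 0/15/13/12/13/3/2
#3 bne  $0, $5, L11 ; 0/15/13/12/13/3/2 ; →target
#4 or   $3, $6, $1 ; 0/15/13/15/13/3/2
#11 xor  $4, $5, $2 ; 0/15/13/15/14/3/2

15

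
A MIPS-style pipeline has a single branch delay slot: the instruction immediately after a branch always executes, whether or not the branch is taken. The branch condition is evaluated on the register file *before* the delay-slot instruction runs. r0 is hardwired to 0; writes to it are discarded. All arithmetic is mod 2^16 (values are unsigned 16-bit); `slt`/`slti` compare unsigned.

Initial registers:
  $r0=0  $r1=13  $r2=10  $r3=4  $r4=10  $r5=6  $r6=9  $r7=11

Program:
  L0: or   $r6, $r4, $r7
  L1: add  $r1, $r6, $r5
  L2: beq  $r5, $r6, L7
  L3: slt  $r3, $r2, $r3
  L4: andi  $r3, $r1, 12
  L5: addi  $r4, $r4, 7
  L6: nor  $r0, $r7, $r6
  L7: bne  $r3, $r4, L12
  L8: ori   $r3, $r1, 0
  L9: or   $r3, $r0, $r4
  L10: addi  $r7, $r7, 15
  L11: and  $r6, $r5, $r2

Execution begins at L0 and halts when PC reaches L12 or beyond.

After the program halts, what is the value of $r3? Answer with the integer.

17

PC=0  or   $r6, $r4, $r7     | $r0=0 $r1=13 $r2=10 $r3=4 $r4=10 $r5=6 $r6=11 $r7=11
PC=1  add  $r1, $r6, $r5     | $r0=0 $r1=17 $r2=10 $r3=4 $r4=10 $r5=6 $r6=11 $r7=11
PC=2  beq  $r5, $r6, L7      | $r0=0 $r1=17 $r2=10 $r3=4 $r4=10 $r5=6 $r6=11 $r7=11  [not taken]
PC=3  slt  $r3, $r2, $r3     | $r0=0 $r1=17 $r2=10 $r3=0 $r4=10 $r5=6 $r6=11 $r7=11
PC=4  andi  $r3, $r1, 12     | $r0=0 $r1=17 $r2=10 $r3=0 $r4=10 $r5=6 $r6=11 $r7=11
PC=5  addi  $r4, $r4, 7      | $r0=0 $r1=17 $r2=10 $r3=0 $r4=17 $r5=6 $r6=11 $r7=11
PC=6  nor  $r0, $r7, $r6     | $r0=0 $r1=17 $r2=10 $r3=0 $r4=17 $r5=6 $r6=11 $r7=11
PC=7  bne  $r3, $r4, L12     | $r0=0 $r1=17 $r2=10 $r3=0 $r4=17 $r5=6 $r6=11 $r7=11  [TAKEN]
PC=8  ori   $r3, $r1, 0      | $r0=0 $r1=17 $r2=10 $r3=17 $r4=17 $r5=6 $r6=11 $r7=11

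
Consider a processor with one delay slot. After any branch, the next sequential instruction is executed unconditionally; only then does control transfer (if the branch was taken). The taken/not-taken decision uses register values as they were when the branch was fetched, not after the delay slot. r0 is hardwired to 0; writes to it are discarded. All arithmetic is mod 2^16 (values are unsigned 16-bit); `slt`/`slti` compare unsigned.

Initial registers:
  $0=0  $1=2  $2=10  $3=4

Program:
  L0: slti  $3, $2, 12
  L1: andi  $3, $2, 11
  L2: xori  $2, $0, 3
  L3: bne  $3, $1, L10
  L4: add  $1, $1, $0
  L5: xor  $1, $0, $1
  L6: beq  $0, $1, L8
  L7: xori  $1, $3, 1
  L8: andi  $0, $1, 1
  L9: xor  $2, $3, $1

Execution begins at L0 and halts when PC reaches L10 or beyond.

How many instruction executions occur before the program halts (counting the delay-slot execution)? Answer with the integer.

#0 slti  $3, $2, 12 ; 0/2/10/1
#1 andi  $3, $2, 11 ; 0/2/10/10
#2 xori  $2, $0, 3 ; 0/2/3/10
#3 bne  $3, $1, L10 ; 0/2/3/10 ; →target
#4 add  $1, $1, $0 ; 0/2/3/10

5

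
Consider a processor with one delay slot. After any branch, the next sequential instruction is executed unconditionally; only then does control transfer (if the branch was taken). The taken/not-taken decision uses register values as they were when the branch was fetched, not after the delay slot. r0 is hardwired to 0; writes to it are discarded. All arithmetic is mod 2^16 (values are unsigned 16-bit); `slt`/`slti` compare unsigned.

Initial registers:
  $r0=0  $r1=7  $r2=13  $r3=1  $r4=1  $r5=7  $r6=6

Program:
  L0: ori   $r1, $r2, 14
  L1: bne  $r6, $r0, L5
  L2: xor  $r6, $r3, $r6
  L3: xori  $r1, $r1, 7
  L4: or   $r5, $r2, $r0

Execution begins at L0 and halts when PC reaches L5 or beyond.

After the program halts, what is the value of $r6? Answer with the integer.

#0 ori   $r1, $r2, 14 ; 0/15/13/1/1/7/6
#1 bne  $r6, $r0, L5 ; 0/15/13/1/1/7/6 ; →target
#2 xor  $r6, $r3, $r6 ; 0/15/13/1/1/7/7

7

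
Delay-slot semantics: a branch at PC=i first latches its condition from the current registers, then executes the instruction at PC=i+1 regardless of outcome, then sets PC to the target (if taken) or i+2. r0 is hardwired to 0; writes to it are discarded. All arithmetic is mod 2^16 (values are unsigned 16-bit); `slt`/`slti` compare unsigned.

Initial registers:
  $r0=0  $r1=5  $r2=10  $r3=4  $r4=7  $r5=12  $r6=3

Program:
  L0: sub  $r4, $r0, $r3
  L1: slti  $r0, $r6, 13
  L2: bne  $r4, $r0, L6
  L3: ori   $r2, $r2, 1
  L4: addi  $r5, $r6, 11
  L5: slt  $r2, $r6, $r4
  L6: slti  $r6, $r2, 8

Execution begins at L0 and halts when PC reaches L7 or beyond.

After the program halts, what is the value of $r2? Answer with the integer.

11

#0 sub  $r4, $r0, $r3 ; 0/5/10/4/65532/12/3
#1 slti  $r0, $r6, 13 ; 0/5/10/4/65532/12/3
#2 bne  $r4, $r0, L6 ; 0/5/10/4/65532/12/3 ; →target
#3 ori   $r2, $r2, 1 ; 0/5/11/4/65532/12/3
#6 slti  $r6, $r2, 8 ; 0/5/11/4/65532/12/0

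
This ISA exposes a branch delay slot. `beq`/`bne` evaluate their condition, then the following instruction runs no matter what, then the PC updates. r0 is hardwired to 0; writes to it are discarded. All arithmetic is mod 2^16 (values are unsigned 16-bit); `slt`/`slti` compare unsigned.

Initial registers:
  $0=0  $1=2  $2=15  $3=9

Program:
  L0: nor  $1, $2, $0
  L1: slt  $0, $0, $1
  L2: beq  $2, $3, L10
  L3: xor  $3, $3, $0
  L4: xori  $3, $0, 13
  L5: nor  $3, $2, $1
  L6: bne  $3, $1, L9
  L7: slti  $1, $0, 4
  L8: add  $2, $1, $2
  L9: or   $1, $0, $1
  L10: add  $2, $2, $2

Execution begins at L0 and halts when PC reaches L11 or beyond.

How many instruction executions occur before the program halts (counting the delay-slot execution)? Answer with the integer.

  step pc=0: nor  $1, $2, $0  regs=(0,65520,15,9)
  step pc=1: slt  $0, $0, $1  regs=(0,65520,15,9)
  step pc=2: beq  $2, $3, L10  cond=F  regs=(0,65520,15,9)
  step pc=3: xor  $3, $3, $0  regs=(0,65520,15,9)
  step pc=4: xori  $3, $0, 13  regs=(0,65520,15,13)
  step pc=5: nor  $3, $2, $1  regs=(0,65520,15,0)
  step pc=6: bne  $3, $1, L9  cond=T  regs=(0,65520,15,0)
  step pc=7: slti  $1, $0, 4  regs=(0,1,15,0)
  step pc=9: or   $1, $0, $1  regs=(0,1,15,0)
  step pc=10: add  $2, $2, $2  regs=(0,1,30,0)

10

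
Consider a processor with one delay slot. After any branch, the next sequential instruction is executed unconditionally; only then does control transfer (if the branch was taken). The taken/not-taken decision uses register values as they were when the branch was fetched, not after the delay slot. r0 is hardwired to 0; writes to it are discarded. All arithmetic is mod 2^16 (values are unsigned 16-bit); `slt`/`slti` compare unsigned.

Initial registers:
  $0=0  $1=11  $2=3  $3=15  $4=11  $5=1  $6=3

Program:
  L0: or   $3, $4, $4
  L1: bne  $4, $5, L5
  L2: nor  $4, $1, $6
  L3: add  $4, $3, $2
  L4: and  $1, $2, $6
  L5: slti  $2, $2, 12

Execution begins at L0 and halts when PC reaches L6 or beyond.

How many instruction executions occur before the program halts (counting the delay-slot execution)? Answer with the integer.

4

#0 or   $3, $4, $4 ; 0/11/3/11/11/1/3
#1 bne  $4, $5, L5 ; 0/11/3/11/11/1/3 ; →target
#2 nor  $4, $1, $6 ; 0/11/3/11/65524/1/3
#5 slti  $2, $2, 12 ; 0/11/1/11/65524/1/3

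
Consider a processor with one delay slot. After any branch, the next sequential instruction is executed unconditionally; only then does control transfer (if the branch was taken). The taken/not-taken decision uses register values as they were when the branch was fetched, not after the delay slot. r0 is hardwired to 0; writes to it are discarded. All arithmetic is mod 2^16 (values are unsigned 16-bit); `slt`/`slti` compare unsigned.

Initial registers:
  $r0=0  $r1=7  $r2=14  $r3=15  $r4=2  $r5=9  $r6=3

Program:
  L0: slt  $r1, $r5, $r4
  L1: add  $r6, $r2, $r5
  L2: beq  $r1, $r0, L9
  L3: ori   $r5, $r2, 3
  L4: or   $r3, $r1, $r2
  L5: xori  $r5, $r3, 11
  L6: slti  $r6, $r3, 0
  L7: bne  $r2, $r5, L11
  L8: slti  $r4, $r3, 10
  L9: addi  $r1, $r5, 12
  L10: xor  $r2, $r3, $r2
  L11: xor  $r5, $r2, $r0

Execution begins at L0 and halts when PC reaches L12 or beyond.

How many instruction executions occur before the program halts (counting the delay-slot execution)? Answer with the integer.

[0] slt  $r1, $r5, $r4  →  {$r0:0, $r1:0, $r2:14, $r3:15, $r4:2, $r5:9, $r6:3}
[1] add  $r6, $r2, $r5  →  {$r0:0, $r1:0, $r2:14, $r3:15, $r4:2, $r5:9, $r6:23}
[2] beq  $r1, $r0, L9  →  {$r0:0, $r1:0, $r2:14, $r3:15, $r4:2, $r5:9, $r6:23}  ⟨branch taken⟩
[3] ori   $r5, $r2, 3  →  {$r0:0, $r1:0, $r2:14, $r3:15, $r4:2, $r5:15, $r6:23}
[9] addi  $r1, $r5, 12  →  {$r0:0, $r1:27, $r2:14, $r3:15, $r4:2, $r5:15, $r6:23}
[10] xor  $r2, $r3, $r2  →  {$r0:0, $r1:27, $r2:1, $r3:15, $r4:2, $r5:15, $r6:23}
[11] xor  $r5, $r2, $r0  →  {$r0:0, $r1:27, $r2:1, $r3:15, $r4:2, $r5:1, $r6:23}

7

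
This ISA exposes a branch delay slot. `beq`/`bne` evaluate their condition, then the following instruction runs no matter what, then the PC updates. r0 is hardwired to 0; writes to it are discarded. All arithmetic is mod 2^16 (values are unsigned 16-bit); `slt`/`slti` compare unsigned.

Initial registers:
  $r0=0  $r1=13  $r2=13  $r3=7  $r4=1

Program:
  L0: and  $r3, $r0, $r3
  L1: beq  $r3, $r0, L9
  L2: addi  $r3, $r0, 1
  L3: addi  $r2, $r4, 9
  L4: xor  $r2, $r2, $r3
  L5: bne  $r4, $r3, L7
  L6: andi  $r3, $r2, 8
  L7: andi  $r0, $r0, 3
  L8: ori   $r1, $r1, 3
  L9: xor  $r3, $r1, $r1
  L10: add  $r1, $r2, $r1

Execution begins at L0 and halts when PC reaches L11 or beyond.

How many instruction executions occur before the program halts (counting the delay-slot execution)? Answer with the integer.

[0] and  $r3, $r0, $r3  →  {$r0:0, $r1:13, $r2:13, $r3:0, $r4:1}
[1] beq  $r3, $r0, L9  →  {$r0:0, $r1:13, $r2:13, $r3:0, $r4:1}  ⟨branch taken⟩
[2] addi  $r3, $r0, 1  →  {$r0:0, $r1:13, $r2:13, $r3:1, $r4:1}
[9] xor  $r3, $r1, $r1  →  {$r0:0, $r1:13, $r2:13, $r3:0, $r4:1}
[10] add  $r1, $r2, $r1  →  {$r0:0, $r1:26, $r2:13, $r3:0, $r4:1}

5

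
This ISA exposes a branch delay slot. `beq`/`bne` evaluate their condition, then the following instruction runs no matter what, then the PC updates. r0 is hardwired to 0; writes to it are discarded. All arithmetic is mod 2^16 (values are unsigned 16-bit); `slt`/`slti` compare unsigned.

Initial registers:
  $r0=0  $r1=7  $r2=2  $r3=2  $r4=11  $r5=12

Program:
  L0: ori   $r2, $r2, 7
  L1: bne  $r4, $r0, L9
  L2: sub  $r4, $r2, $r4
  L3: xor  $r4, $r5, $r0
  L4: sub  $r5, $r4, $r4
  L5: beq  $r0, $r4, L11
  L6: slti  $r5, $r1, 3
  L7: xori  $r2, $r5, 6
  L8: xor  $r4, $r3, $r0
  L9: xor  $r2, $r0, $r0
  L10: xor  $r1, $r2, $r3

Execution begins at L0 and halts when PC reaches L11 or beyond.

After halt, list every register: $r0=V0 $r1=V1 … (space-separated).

PC=0  ori   $r2, $r2, 7      | $r0=0 $r1=7 $r2=7 $r3=2 $r4=11 $r5=12
PC=1  bne  $r4, $r0, L9      | $r0=0 $r1=7 $r2=7 $r3=2 $r4=11 $r5=12  [TAKEN]
PC=2  sub  $r4, $r2, $r4     | $r0=0 $r1=7 $r2=7 $r3=2 $r4=65532 $r5=12
PC=9  xor  $r2, $r0, $r0     | $r0=0 $r1=7 $r2=0 $r3=2 $r4=65532 $r5=12
PC=10 xor  $r1, $r2, $r3     | $r0=0 $r1=2 $r2=0 $r3=2 $r4=65532 $r5=12

$r0=0 $r1=2 $r2=0 $r3=2 $r4=65532 $r5=12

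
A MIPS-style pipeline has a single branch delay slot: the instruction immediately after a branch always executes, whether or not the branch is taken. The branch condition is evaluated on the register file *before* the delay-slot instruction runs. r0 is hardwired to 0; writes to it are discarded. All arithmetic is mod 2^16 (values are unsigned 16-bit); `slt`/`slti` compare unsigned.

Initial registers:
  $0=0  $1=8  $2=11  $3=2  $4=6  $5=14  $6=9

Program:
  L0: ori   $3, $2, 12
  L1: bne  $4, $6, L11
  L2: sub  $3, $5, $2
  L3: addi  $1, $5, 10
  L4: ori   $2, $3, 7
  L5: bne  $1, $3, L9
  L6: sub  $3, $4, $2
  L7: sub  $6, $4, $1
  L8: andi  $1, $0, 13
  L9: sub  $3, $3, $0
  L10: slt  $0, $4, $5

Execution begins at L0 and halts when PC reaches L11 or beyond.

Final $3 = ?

3

  step pc=0: ori   $3, $2, 12  regs=(0,8,11,15,6,14,9)
  step pc=1: bne  $4, $6, L11  cond=T  regs=(0,8,11,15,6,14,9)
  step pc=2: sub  $3, $5, $2  regs=(0,8,11,3,6,14,9)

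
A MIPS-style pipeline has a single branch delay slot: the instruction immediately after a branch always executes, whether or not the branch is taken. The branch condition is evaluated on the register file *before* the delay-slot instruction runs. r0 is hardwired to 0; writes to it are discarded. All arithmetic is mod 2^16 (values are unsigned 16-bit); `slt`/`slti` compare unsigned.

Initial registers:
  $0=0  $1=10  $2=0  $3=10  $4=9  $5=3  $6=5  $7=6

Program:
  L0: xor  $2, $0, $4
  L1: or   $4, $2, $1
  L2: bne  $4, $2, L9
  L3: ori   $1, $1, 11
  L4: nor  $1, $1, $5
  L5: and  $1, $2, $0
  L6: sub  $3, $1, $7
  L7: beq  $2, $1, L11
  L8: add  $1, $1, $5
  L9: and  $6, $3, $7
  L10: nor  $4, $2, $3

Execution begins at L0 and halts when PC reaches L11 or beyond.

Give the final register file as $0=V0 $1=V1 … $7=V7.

$0=0 $1=11 $2=9 $3=10 $4=65524 $5=3 $6=2 $7=6

[0] xor  $2, $0, $4  →  {$0:0, $1:10, $2:9, $3:10, $4:9, $5:3, $6:5, $7:6}
[1] or   $4, $2, $1  →  {$0:0, $1:10, $2:9, $3:10, $4:11, $5:3, $6:5, $7:6}
[2] bne  $4, $2, L9  →  {$0:0, $1:10, $2:9, $3:10, $4:11, $5:3, $6:5, $7:6}  ⟨branch taken⟩
[3] ori   $1, $1, 11  →  {$0:0, $1:11, $2:9, $3:10, $4:11, $5:3, $6:5, $7:6}
[9] and  $6, $3, $7  →  {$0:0, $1:11, $2:9, $3:10, $4:11, $5:3, $6:2, $7:6}
[10] nor  $4, $2, $3  →  {$0:0, $1:11, $2:9, $3:10, $4:65524, $5:3, $6:2, $7:6}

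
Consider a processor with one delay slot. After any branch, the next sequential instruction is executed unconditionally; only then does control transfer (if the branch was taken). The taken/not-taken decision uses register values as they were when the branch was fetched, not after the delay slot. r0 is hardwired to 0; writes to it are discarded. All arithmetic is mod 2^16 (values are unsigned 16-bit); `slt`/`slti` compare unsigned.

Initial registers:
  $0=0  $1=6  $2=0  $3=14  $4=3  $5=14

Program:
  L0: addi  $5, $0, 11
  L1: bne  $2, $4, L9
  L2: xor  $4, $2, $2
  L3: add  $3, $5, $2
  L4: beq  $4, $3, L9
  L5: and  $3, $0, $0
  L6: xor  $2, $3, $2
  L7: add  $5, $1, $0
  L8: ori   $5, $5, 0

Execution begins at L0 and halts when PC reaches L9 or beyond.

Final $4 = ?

0

#0 addi  $5, $0, 11 ; 0/6/0/14/3/11
#1 bne  $2, $4, L9 ; 0/6/0/14/3/11 ; →target
#2 xor  $4, $2, $2 ; 0/6/0/14/0/11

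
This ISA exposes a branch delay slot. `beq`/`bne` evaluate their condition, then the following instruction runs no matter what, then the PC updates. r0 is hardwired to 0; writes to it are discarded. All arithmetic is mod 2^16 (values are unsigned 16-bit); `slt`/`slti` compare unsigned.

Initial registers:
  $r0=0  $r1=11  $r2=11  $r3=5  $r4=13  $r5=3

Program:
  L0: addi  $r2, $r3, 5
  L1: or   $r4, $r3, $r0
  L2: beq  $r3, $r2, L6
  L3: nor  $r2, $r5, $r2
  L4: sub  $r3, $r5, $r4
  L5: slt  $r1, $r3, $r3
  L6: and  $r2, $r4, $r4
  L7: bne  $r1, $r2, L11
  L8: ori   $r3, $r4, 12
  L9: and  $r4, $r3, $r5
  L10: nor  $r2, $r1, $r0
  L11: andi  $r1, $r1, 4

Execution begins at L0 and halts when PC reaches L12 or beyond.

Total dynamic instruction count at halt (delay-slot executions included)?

10

#0 addi  $r2, $r3, 5 ; 0/11/10/5/13/3
#1 or   $r4, $r3, $r0 ; 0/11/10/5/5/3
#2 beq  $r3, $r2, L6 ; 0/11/10/5/5/3 ; →fallthru
#3 nor  $r2, $r5, $r2 ; 0/11/65524/5/5/3
#4 sub  $r3, $r5, $r4 ; 0/11/65524/65534/5/3
#5 slt  $r1, $r3, $r3 ; 0/0/65524/65534/5/3
#6 and  $r2, $r4, $r4 ; 0/0/5/65534/5/3
#7 bne  $r1, $r2, L11 ; 0/0/5/65534/5/3 ; →target
#8 ori   $r3, $r4, 12 ; 0/0/5/13/5/3
#11 andi  $r1, $r1, 4 ; 0/0/5/13/5/3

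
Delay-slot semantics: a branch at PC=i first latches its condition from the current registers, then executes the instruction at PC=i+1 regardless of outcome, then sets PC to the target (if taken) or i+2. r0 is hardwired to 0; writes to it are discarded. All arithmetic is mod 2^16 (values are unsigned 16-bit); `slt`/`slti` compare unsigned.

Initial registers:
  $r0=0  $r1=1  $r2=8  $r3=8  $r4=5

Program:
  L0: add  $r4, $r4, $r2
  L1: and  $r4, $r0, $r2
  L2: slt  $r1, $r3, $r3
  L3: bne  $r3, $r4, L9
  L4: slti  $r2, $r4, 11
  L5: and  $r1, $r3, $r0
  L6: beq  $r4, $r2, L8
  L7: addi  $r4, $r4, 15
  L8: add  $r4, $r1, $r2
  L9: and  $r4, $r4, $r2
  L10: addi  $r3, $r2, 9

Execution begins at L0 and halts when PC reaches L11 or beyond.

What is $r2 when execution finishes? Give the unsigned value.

[0] add  $r4, $r4, $r2  →  {$r0:0, $r1:1, $r2:8, $r3:8, $r4:13}
[1] and  $r4, $r0, $r2  →  {$r0:0, $r1:1, $r2:8, $r3:8, $r4:0}
[2] slt  $r1, $r3, $r3  →  {$r0:0, $r1:0, $r2:8, $r3:8, $r4:0}
[3] bne  $r3, $r4, L9  →  {$r0:0, $r1:0, $r2:8, $r3:8, $r4:0}  ⟨branch taken⟩
[4] slti  $r2, $r4, 11  →  {$r0:0, $r1:0, $r2:1, $r3:8, $r4:0}
[9] and  $r4, $r4, $r2  →  {$r0:0, $r1:0, $r2:1, $r3:8, $r4:0}
[10] addi  $r3, $r2, 9  →  {$r0:0, $r1:0, $r2:1, $r3:10, $r4:0}

1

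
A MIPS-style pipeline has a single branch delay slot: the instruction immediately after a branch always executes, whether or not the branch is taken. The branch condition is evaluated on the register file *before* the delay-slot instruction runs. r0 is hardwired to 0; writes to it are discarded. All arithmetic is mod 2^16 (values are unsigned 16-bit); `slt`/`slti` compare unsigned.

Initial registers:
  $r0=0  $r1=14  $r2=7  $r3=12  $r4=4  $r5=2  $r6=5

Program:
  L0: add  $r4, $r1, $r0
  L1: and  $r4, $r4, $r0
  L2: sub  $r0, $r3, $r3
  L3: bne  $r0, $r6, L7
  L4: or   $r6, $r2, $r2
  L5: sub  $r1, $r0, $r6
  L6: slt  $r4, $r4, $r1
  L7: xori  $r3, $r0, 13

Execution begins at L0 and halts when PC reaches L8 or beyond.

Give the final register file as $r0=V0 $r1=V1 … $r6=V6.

$r0=0 $r1=14 $r2=7 $r3=13 $r4=0 $r5=2 $r6=7

#0 add  $r4, $r1, $r0 ; 0/14/7/12/14/2/5
#1 and  $r4, $r4, $r0 ; 0/14/7/12/0/2/5
#2 sub  $r0, $r3, $r3 ; 0/14/7/12/0/2/5
#3 bne  $r0, $r6, L7 ; 0/14/7/12/0/2/5 ; →target
#4 or   $r6, $r2, $r2 ; 0/14/7/12/0/2/7
#7 xori  $r3, $r0, 13 ; 0/14/7/13/0/2/7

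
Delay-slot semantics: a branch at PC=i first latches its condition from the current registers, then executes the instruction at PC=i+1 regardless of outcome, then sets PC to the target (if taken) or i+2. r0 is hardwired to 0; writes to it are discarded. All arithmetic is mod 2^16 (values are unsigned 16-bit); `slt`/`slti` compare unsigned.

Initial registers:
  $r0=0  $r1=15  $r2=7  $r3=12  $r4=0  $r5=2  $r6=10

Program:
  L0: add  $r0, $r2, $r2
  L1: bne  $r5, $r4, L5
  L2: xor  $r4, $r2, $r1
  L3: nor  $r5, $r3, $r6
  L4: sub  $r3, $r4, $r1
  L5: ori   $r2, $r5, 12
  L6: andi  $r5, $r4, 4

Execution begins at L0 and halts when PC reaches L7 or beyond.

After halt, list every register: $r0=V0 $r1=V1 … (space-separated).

[0] add  $r0, $r2, $r2  →  {$r0:0, $r1:15, $r2:7, $r3:12, $r4:0, $r5:2, $r6:10}
[1] bne  $r5, $r4, L5  →  {$r0:0, $r1:15, $r2:7, $r3:12, $r4:0, $r5:2, $r6:10}  ⟨branch taken⟩
[2] xor  $r4, $r2, $r1  →  {$r0:0, $r1:15, $r2:7, $r3:12, $r4:8, $r5:2, $r6:10}
[5] ori   $r2, $r5, 12  →  {$r0:0, $r1:15, $r2:14, $r3:12, $r4:8, $r5:2, $r6:10}
[6] andi  $r5, $r4, 4  →  {$r0:0, $r1:15, $r2:14, $r3:12, $r4:8, $r5:0, $r6:10}

$r0=0 $r1=15 $r2=14 $r3=12 $r4=8 $r5=0 $r6=10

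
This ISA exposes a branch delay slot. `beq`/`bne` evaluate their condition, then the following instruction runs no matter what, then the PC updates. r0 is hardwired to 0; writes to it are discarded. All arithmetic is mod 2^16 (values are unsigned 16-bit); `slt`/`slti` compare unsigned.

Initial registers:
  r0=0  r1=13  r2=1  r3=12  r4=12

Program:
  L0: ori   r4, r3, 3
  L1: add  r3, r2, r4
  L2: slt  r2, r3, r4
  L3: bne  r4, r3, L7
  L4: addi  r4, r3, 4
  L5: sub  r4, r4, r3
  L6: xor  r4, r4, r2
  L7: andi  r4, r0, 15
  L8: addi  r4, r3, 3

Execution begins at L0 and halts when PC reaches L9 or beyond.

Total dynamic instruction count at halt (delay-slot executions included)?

  step pc=0: ori   r4, r3, 3  regs=(0,13,1,12,15)
  step pc=1: add  r3, r2, r4  regs=(0,13,1,16,15)
  step pc=2: slt  r2, r3, r4  regs=(0,13,0,16,15)
  step pc=3: bne  r4, r3, L7  cond=T  regs=(0,13,0,16,15)
  step pc=4: addi  r4, r3, 4  regs=(0,13,0,16,20)
  step pc=7: andi  r4, r0, 15  regs=(0,13,0,16,0)
  step pc=8: addi  r4, r3, 3  regs=(0,13,0,16,19)

7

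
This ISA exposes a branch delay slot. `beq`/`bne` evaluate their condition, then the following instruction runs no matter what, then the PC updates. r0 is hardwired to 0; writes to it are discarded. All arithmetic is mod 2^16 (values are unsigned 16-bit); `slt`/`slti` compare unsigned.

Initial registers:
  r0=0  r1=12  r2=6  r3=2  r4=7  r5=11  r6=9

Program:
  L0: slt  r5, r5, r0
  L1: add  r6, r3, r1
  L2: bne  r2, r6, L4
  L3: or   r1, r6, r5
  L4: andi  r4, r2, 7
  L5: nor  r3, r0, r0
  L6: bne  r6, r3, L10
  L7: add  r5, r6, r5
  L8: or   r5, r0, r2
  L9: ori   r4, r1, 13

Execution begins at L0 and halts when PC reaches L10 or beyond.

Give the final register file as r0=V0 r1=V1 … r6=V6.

[0] slt  r5, r5, r0  →  {r0:0, r1:12, r2:6, r3:2, r4:7, r5:0, r6:9}
[1] add  r6, r3, r1  →  {r0:0, r1:12, r2:6, r3:2, r4:7, r5:0, r6:14}
[2] bne  r2, r6, L4  →  {r0:0, r1:12, r2:6, r3:2, r4:7, r5:0, r6:14}  ⟨branch taken⟩
[3] or   r1, r6, r5  →  {r0:0, r1:14, r2:6, r3:2, r4:7, r5:0, r6:14}
[4] andi  r4, r2, 7  →  {r0:0, r1:14, r2:6, r3:2, r4:6, r5:0, r6:14}
[5] nor  r3, r0, r0  →  {r0:0, r1:14, r2:6, r3:65535, r4:6, r5:0, r6:14}
[6] bne  r6, r3, L10  →  {r0:0, r1:14, r2:6, r3:65535, r4:6, r5:0, r6:14}  ⟨branch taken⟩
[7] add  r5, r6, r5  →  {r0:0, r1:14, r2:6, r3:65535, r4:6, r5:14, r6:14}

r0=0 r1=14 r2=6 r3=65535 r4=6 r5=14 r6=14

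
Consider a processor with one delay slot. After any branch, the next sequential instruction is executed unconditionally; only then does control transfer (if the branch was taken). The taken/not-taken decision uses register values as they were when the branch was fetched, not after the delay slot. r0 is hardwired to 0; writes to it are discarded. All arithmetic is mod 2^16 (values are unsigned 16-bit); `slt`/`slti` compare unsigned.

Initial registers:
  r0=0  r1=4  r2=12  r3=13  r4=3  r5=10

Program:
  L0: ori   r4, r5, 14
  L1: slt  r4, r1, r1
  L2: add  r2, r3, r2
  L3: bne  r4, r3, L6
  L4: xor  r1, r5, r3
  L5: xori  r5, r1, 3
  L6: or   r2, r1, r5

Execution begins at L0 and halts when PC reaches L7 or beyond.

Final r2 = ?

15

#0 ori   r4, r5, 14 ; 0/4/12/13/14/10
#1 slt  r4, r1, r1 ; 0/4/12/13/0/10
#2 add  r2, r3, r2 ; 0/4/25/13/0/10
#3 bne  r4, r3, L6 ; 0/4/25/13/0/10 ; →target
#4 xor  r1, r5, r3 ; 0/7/25/13/0/10
#6 or   r2, r1, r5 ; 0/7/15/13/0/10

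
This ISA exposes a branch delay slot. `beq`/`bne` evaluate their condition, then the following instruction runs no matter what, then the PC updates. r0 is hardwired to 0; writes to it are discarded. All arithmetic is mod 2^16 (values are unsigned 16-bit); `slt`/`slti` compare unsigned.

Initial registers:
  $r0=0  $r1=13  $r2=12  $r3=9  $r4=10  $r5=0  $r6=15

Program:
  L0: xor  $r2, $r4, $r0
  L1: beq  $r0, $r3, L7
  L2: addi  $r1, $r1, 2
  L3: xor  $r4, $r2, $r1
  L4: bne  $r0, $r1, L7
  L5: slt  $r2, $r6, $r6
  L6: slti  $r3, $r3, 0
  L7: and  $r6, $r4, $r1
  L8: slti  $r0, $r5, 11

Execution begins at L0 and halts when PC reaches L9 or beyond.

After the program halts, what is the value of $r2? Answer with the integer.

[0] xor  $r2, $r4, $r0  →  {$r0:0, $r1:13, $r2:10, $r3:9, $r4:10, $r5:0, $r6:15}
[1] beq  $r0, $r3, L7  →  {$r0:0, $r1:13, $r2:10, $r3:9, $r4:10, $r5:0, $r6:15}  ⟨branch fallthrough⟩
[2] addi  $r1, $r1, 2  →  {$r0:0, $r1:15, $r2:10, $r3:9, $r4:10, $r5:0, $r6:15}
[3] xor  $r4, $r2, $r1  →  {$r0:0, $r1:15, $r2:10, $r3:9, $r4:5, $r5:0, $r6:15}
[4] bne  $r0, $r1, L7  →  {$r0:0, $r1:15, $r2:10, $r3:9, $r4:5, $r5:0, $r6:15}  ⟨branch taken⟩
[5] slt  $r2, $r6, $r6  →  {$r0:0, $r1:15, $r2:0, $r3:9, $r4:5, $r5:0, $r6:15}
[7] and  $r6, $r4, $r1  →  {$r0:0, $r1:15, $r2:0, $r3:9, $r4:5, $r5:0, $r6:5}
[8] slti  $r0, $r5, 11  →  {$r0:0, $r1:15, $r2:0, $r3:9, $r4:5, $r5:0, $r6:5}

0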